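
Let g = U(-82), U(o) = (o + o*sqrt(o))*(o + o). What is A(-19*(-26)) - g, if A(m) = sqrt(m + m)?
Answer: -13448 + 2*sqrt(247) - 13448*I*sqrt(82) ≈ -13417.0 - 1.2178e+5*I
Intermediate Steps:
U(o) = 2*o*(o + o**(3/2)) (U(o) = (o + o**(3/2))*(2*o) = 2*o*(o + o**(3/2)))
A(m) = sqrt(2)*sqrt(m) (A(m) = sqrt(2*m) = sqrt(2)*sqrt(m))
g = 13448 + 13448*I*sqrt(82) (g = 2*(-82)**2 + 2*(-82)**(5/2) = 2*6724 + 2*(6724*I*sqrt(82)) = 13448 + 13448*I*sqrt(82) ≈ 13448.0 + 1.2178e+5*I)
A(-19*(-26)) - g = sqrt(2)*sqrt(-19*(-26)) - (13448 + 13448*I*sqrt(82)) = sqrt(2)*sqrt(494) + (-13448 - 13448*I*sqrt(82)) = 2*sqrt(247) + (-13448 - 13448*I*sqrt(82)) = -13448 + 2*sqrt(247) - 13448*I*sqrt(82)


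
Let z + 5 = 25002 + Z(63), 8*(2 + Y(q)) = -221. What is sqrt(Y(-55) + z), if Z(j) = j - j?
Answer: sqrt(399478)/4 ≈ 158.01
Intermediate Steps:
Y(q) = -237/8 (Y(q) = -2 + (1/8)*(-221) = -2 - 221/8 = -237/8)
Z(j) = 0
z = 24997 (z = -5 + (25002 + 0) = -5 + 25002 = 24997)
sqrt(Y(-55) + z) = sqrt(-237/8 + 24997) = sqrt(199739/8) = sqrt(399478)/4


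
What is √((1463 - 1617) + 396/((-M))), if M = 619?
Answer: I*√59251918/619 ≈ 12.435*I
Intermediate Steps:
√((1463 - 1617) + 396/((-M))) = √((1463 - 1617) + 396/((-1*619))) = √(-154 + 396/(-619)) = √(-154 + 396*(-1/619)) = √(-154 - 396/619) = √(-95722/619) = I*√59251918/619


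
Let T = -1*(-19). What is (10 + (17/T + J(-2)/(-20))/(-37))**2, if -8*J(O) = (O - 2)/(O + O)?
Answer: 1259020887721/12651750400 ≈ 99.514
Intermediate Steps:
T = 19
J(O) = -(-2 + O)/(16*O) (J(O) = -(O - 2)/(8*(O + O)) = -(-2 + O)/(8*(2*O)) = -(-2 + O)*1/(2*O)/8 = -(-2 + O)/(16*O))
(10 + (17/T + J(-2)/(-20))/(-37))**2 = (10 + (17/19 + ((1/16)*(2 - 1*(-2))/(-2))/(-20))/(-37))**2 = (10 + (17*(1/19) + ((1/16)*(-1/2)*(2 + 2))*(-1/20))*(-1/37))**2 = (10 + (17/19 + ((1/16)*(-1/2)*4)*(-1/20))*(-1/37))**2 = (10 + (17/19 - 1/8*(-1/20))*(-1/37))**2 = (10 + (17/19 + 1/160)*(-1/37))**2 = (10 + (2739/3040)*(-1/37))**2 = (10 - 2739/112480)**2 = (1122061/112480)**2 = 1259020887721/12651750400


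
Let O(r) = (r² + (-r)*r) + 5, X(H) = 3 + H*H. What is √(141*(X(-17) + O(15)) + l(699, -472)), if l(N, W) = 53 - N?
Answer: √41231 ≈ 203.05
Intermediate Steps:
X(H) = 3 + H²
O(r) = 5 (O(r) = (r² - r²) + 5 = 0 + 5 = 5)
√(141*(X(-17) + O(15)) + l(699, -472)) = √(141*((3 + (-17)²) + 5) + (53 - 1*699)) = √(141*((3 + 289) + 5) + (53 - 699)) = √(141*(292 + 5) - 646) = √(141*297 - 646) = √(41877 - 646) = √41231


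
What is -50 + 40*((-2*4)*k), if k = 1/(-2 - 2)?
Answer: 30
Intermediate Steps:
k = -¼ (k = 1/(-4) = -¼ ≈ -0.25000)
-50 + 40*((-2*4)*k) = -50 + 40*(-2*4*(-¼)) = -50 + 40*(-8*(-¼)) = -50 + 40*2 = -50 + 80 = 30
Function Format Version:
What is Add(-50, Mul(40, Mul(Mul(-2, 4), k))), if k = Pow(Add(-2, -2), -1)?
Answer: 30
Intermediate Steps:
k = Rational(-1, 4) (k = Pow(-4, -1) = Rational(-1, 4) ≈ -0.25000)
Add(-50, Mul(40, Mul(Mul(-2, 4), k))) = Add(-50, Mul(40, Mul(Mul(-2, 4), Rational(-1, 4)))) = Add(-50, Mul(40, Mul(-8, Rational(-1, 4)))) = Add(-50, Mul(40, 2)) = Add(-50, 80) = 30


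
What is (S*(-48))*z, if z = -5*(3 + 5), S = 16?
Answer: 30720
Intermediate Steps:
z = -40 (z = -5*8 = -40)
(S*(-48))*z = (16*(-48))*(-40) = -768*(-40) = 30720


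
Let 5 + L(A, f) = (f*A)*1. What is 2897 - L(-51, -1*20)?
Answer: 1882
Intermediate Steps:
L(A, f) = -5 + A*f (L(A, f) = -5 + (f*A)*1 = -5 + (A*f)*1 = -5 + A*f)
2897 - L(-51, -1*20) = 2897 - (-5 - (-51)*20) = 2897 - (-5 - 51*(-20)) = 2897 - (-5 + 1020) = 2897 - 1*1015 = 2897 - 1015 = 1882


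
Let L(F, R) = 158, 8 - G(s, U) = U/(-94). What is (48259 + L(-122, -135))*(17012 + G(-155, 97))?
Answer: 77466086409/94 ≈ 8.2411e+8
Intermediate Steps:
G(s, U) = 8 + U/94 (G(s, U) = 8 - U/(-94) = 8 - U*(-1)/94 = 8 - (-1)*U/94 = 8 + U/94)
(48259 + L(-122, -135))*(17012 + G(-155, 97)) = (48259 + 158)*(17012 + (8 + (1/94)*97)) = 48417*(17012 + (8 + 97/94)) = 48417*(17012 + 849/94) = 48417*(1599977/94) = 77466086409/94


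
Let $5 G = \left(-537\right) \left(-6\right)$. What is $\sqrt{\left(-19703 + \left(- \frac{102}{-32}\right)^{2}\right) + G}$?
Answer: $\frac{i \sqrt{121910015}}{80} \approx 138.02 i$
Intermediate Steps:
$G = \frac{3222}{5}$ ($G = \frac{\left(-537\right) \left(-6\right)}{5} = \frac{1}{5} \cdot 3222 = \frac{3222}{5} \approx 644.4$)
$\sqrt{\left(-19703 + \left(- \frac{102}{-32}\right)^{2}\right) + G} = \sqrt{\left(-19703 + \left(- \frac{102}{-32}\right)^{2}\right) + \frac{3222}{5}} = \sqrt{\left(-19703 + \left(\left(-102\right) \left(- \frac{1}{32}\right)\right)^{2}\right) + \frac{3222}{5}} = \sqrt{\left(-19703 + \left(\frac{51}{16}\right)^{2}\right) + \frac{3222}{5}} = \sqrt{\left(-19703 + \frac{2601}{256}\right) + \frac{3222}{5}} = \sqrt{- \frac{5041367}{256} + \frac{3222}{5}} = \sqrt{- \frac{24382003}{1280}} = \frac{i \sqrt{121910015}}{80}$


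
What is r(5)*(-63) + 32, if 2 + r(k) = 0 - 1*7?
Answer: 599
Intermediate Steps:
r(k) = -9 (r(k) = -2 + (0 - 1*7) = -2 + (0 - 7) = -2 - 7 = -9)
r(5)*(-63) + 32 = -9*(-63) + 32 = 567 + 32 = 599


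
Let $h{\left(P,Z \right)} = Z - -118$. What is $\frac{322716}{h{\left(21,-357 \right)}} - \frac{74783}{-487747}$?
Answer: $- \frac{9257993395}{6857149} \approx -1350.1$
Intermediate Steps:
$h{\left(P,Z \right)} = 118 + Z$ ($h{\left(P,Z \right)} = Z + 118 = 118 + Z$)
$\frac{322716}{h{\left(21,-357 \right)}} - \frac{74783}{-487747} = \frac{322716}{118 - 357} - \frac{74783}{-487747} = \frac{322716}{-239} - - \frac{4399}{28691} = 322716 \left(- \frac{1}{239}\right) + \frac{4399}{28691} = - \frac{322716}{239} + \frac{4399}{28691} = - \frac{9257993395}{6857149}$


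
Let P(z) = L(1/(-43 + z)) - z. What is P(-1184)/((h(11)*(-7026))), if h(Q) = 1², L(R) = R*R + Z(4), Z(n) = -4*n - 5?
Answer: -875465114/5288923377 ≈ -0.16553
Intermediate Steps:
Z(n) = -5 - 4*n
L(R) = -21 + R² (L(R) = R*R + (-5 - 4*4) = R² + (-5 - 16) = R² - 21 = -21 + R²)
h(Q) = 1
P(z) = -21 + (-43 + z)⁻² - z (P(z) = (-21 + (1/(-43 + z))²) - z = (-21 + (-43 + z)⁻²) - z = -21 + (-43 + z)⁻² - z)
P(-1184)/((h(11)*(-7026))) = (-21 + (-43 - 1184)⁻² - 1*(-1184))/((1*(-7026))) = (-21 + (-1227)⁻² + 1184)/(-7026) = (-21 + 1/1505529 + 1184)*(-1/7026) = (1750930228/1505529)*(-1/7026) = -875465114/5288923377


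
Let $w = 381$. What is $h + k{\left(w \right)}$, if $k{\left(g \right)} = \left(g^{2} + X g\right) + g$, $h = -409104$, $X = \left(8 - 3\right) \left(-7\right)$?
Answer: $-276897$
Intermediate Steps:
$X = -35$ ($X = 5 \left(-7\right) = -35$)
$k{\left(g \right)} = g^{2} - 34 g$ ($k{\left(g \right)} = \left(g^{2} - 35 g\right) + g = g^{2} - 34 g$)
$h + k{\left(w \right)} = -409104 + 381 \left(-34 + 381\right) = -409104 + 381 \cdot 347 = -409104 + 132207 = -276897$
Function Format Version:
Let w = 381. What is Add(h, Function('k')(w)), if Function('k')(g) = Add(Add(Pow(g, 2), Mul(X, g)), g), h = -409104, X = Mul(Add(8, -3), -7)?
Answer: -276897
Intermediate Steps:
X = -35 (X = Mul(5, -7) = -35)
Function('k')(g) = Add(Pow(g, 2), Mul(-34, g)) (Function('k')(g) = Add(Add(Pow(g, 2), Mul(-35, g)), g) = Add(Pow(g, 2), Mul(-34, g)))
Add(h, Function('k')(w)) = Add(-409104, Mul(381, Add(-34, 381))) = Add(-409104, Mul(381, 347)) = Add(-409104, 132207) = -276897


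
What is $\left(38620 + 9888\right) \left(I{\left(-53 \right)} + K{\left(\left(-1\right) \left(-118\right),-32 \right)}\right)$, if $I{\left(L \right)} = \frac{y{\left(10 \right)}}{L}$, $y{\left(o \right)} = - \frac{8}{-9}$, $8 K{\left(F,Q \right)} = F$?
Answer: $\frac{340902097}{477} \approx 7.1468 \cdot 10^{5}$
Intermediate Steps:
$K{\left(F,Q \right)} = \frac{F}{8}$
$y{\left(o \right)} = \frac{8}{9}$ ($y{\left(o \right)} = \left(-8\right) \left(- \frac{1}{9}\right) = \frac{8}{9}$)
$I{\left(L \right)} = \frac{8}{9 L}$
$\left(38620 + 9888\right) \left(I{\left(-53 \right)} + K{\left(\left(-1\right) \left(-118\right),-32 \right)}\right) = \left(38620 + 9888\right) \left(\frac{8}{9 \left(-53\right)} + \frac{\left(-1\right) \left(-118\right)}{8}\right) = 48508 \left(\frac{8}{9} \left(- \frac{1}{53}\right) + \frac{1}{8} \cdot 118\right) = 48508 \left(- \frac{8}{477} + \frac{59}{4}\right) = 48508 \cdot \frac{28111}{1908} = \frac{340902097}{477}$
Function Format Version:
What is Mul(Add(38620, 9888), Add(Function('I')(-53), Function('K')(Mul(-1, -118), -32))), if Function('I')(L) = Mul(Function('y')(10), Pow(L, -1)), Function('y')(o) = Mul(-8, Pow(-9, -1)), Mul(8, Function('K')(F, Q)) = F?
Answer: Rational(340902097, 477) ≈ 7.1468e+5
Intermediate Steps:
Function('K')(F, Q) = Mul(Rational(1, 8), F)
Function('y')(o) = Rational(8, 9) (Function('y')(o) = Mul(-8, Rational(-1, 9)) = Rational(8, 9))
Function('I')(L) = Mul(Rational(8, 9), Pow(L, -1))
Mul(Add(38620, 9888), Add(Function('I')(-53), Function('K')(Mul(-1, -118), -32))) = Mul(Add(38620, 9888), Add(Mul(Rational(8, 9), Pow(-53, -1)), Mul(Rational(1, 8), Mul(-1, -118)))) = Mul(48508, Add(Mul(Rational(8, 9), Rational(-1, 53)), Mul(Rational(1, 8), 118))) = Mul(48508, Add(Rational(-8, 477), Rational(59, 4))) = Mul(48508, Rational(28111, 1908)) = Rational(340902097, 477)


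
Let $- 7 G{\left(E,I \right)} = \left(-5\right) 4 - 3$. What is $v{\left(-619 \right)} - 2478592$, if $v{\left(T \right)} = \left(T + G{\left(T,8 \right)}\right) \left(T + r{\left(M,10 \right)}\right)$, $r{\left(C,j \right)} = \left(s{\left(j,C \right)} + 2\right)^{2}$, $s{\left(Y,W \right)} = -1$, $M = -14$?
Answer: $- \frac{14686564}{7} \approx -2.0981 \cdot 10^{6}$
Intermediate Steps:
$G{\left(E,I \right)} = \frac{23}{7}$ ($G{\left(E,I \right)} = - \frac{\left(-5\right) 4 - 3}{7} = - \frac{-20 - 3}{7} = \left(- \frac{1}{7}\right) \left(-23\right) = \frac{23}{7}$)
$r{\left(C,j \right)} = 1$ ($r{\left(C,j \right)} = \left(-1 + 2\right)^{2} = 1^{2} = 1$)
$v{\left(T \right)} = \left(1 + T\right) \left(\frac{23}{7} + T\right)$ ($v{\left(T \right)} = \left(T + \frac{23}{7}\right) \left(T + 1\right) = \left(\frac{23}{7} + T\right) \left(1 + T\right) = \left(1 + T\right) \left(\frac{23}{7} + T\right)$)
$v{\left(-619 \right)} - 2478592 = \left(\frac{23}{7} + \left(-619\right)^{2} + \frac{30}{7} \left(-619\right)\right) - 2478592 = \left(\frac{23}{7} + 383161 - \frac{18570}{7}\right) - 2478592 = \frac{2663580}{7} - 2478592 = - \frac{14686564}{7}$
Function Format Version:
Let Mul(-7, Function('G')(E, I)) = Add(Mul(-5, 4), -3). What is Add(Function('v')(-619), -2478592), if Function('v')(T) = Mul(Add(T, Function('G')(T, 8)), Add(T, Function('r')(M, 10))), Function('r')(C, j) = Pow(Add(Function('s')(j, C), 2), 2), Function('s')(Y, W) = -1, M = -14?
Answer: Rational(-14686564, 7) ≈ -2.0981e+6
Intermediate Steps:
Function('G')(E, I) = Rational(23, 7) (Function('G')(E, I) = Mul(Rational(-1, 7), Add(Mul(-5, 4), -3)) = Mul(Rational(-1, 7), Add(-20, -3)) = Mul(Rational(-1, 7), -23) = Rational(23, 7))
Function('r')(C, j) = 1 (Function('r')(C, j) = Pow(Add(-1, 2), 2) = Pow(1, 2) = 1)
Function('v')(T) = Mul(Add(1, T), Add(Rational(23, 7), T)) (Function('v')(T) = Mul(Add(T, Rational(23, 7)), Add(T, 1)) = Mul(Add(Rational(23, 7), T), Add(1, T)) = Mul(Add(1, T), Add(Rational(23, 7), T)))
Add(Function('v')(-619), -2478592) = Add(Add(Rational(23, 7), Pow(-619, 2), Mul(Rational(30, 7), -619)), -2478592) = Add(Add(Rational(23, 7), 383161, Rational(-18570, 7)), -2478592) = Add(Rational(2663580, 7), -2478592) = Rational(-14686564, 7)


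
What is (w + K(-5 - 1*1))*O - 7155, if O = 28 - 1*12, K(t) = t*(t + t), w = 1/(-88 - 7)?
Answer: -570301/95 ≈ -6003.2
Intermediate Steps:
w = -1/95 (w = 1/(-95) = -1/95 ≈ -0.010526)
K(t) = 2*t² (K(t) = t*(2*t) = 2*t²)
O = 16 (O = 28 - 12 = 16)
(w + K(-5 - 1*1))*O - 7155 = (-1/95 + 2*(-5 - 1*1)²)*16 - 7155 = (-1/95 + 2*(-5 - 1)²)*16 - 7155 = (-1/95 + 2*(-6)²)*16 - 7155 = (-1/95 + 2*36)*16 - 7155 = (-1/95 + 72)*16 - 7155 = (6839/95)*16 - 7155 = 109424/95 - 7155 = -570301/95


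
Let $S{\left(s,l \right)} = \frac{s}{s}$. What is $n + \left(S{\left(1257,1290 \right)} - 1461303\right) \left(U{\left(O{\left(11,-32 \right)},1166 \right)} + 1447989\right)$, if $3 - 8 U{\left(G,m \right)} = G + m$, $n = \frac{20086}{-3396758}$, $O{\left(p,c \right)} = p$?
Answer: $- \frac{7186639024929794087}{3396758} \approx -2.1157 \cdot 10^{12}$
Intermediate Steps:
$S{\left(s,l \right)} = 1$
$n = - \frac{10043}{1698379}$ ($n = 20086 \left(- \frac{1}{3396758}\right) = - \frac{10043}{1698379} \approx -0.0059133$)
$U{\left(G,m \right)} = \frac{3}{8} - \frac{G}{8} - \frac{m}{8}$ ($U{\left(G,m \right)} = \frac{3}{8} - \frac{G + m}{8} = \frac{3}{8} - \left(\frac{G}{8} + \frac{m}{8}\right) = \frac{3}{8} - \frac{G}{8} - \frac{m}{8}$)
$n + \left(S{\left(1257,1290 \right)} - 1461303\right) \left(U{\left(O{\left(11,-32 \right)},1166 \right)} + 1447989\right) = - \frac{10043}{1698379} + \left(1 - 1461303\right) \left(\left(\frac{3}{8} - \frac{11}{8} - \frac{583}{4}\right) + 1447989\right) = - \frac{10043}{1698379} - 1461302 \left(\left(\frac{3}{8} - \frac{11}{8} - \frac{583}{4}\right) + 1447989\right) = - \frac{10043}{1698379} - 1461302 \left(- \frac{587}{4} + 1447989\right) = - \frac{10043}{1698379} - \frac{4231469551219}{2} = - \frac{7186639024929794087}{3396758}$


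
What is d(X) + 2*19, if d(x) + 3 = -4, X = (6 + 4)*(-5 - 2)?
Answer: 31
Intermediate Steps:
X = -70 (X = 10*(-7) = -70)
d(x) = -7 (d(x) = -3 - 4 = -7)
d(X) + 2*19 = -7 + 2*19 = -7 + 38 = 31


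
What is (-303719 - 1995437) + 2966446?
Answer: 667290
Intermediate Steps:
(-303719 - 1995437) + 2966446 = -2299156 + 2966446 = 667290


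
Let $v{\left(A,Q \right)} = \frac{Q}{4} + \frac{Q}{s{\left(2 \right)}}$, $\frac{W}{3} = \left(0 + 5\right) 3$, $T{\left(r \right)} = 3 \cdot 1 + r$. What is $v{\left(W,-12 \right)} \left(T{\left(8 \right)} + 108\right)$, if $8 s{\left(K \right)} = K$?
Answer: $-6069$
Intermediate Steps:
$T{\left(r \right)} = 3 + r$
$s{\left(K \right)} = \frac{K}{8}$
$W = 45$ ($W = 3 \left(0 + 5\right) 3 = 3 \cdot 5 \cdot 3 = 3 \cdot 15 = 45$)
$v{\left(A,Q \right)} = \frac{17 Q}{4}$ ($v{\left(A,Q \right)} = \frac{Q}{4} + \frac{Q}{\frac{1}{8} \cdot 2} = Q \frac{1}{4} + Q \frac{1}{\frac{1}{4}} = \frac{Q}{4} + Q 4 = \frac{Q}{4} + 4 Q = \frac{17 Q}{4}$)
$v{\left(W,-12 \right)} \left(T{\left(8 \right)} + 108\right) = \frac{17}{4} \left(-12\right) \left(\left(3 + 8\right) + 108\right) = - 51 \left(11 + 108\right) = \left(-51\right) 119 = -6069$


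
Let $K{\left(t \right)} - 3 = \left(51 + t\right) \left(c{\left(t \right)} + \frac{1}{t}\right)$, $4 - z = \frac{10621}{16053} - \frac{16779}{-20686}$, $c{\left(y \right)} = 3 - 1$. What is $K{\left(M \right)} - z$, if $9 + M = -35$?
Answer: $\frac{104569745581}{7305591876} \approx 14.314$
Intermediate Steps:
$M = -44$ ($M = -9 - 35 = -44$)
$c{\left(y \right)} = 2$
$z = \frac{839230139}{332072358}$ ($z = 4 - \left(\frac{10621}{16053} - \frac{16779}{-20686}\right) = 4 - \left(10621 \cdot \frac{1}{16053} - - \frac{16779}{20686}\right) = 4 - \left(\frac{10621}{16053} + \frac{16779}{20686}\right) = 4 - \frac{489059293}{332072358} = \frac{839230139}{332072358} \approx 2.5273$)
$K{\left(t \right)} = 3 + \left(2 + \frac{1}{t}\right) \left(51 + t\right)$ ($K{\left(t \right)} = 3 + \left(51 + t\right) \left(2 + \frac{1}{t}\right) = 3 + \left(2 + \frac{1}{t}\right) \left(51 + t\right)$)
$K{\left(M \right)} - z = \left(106 + 2 \left(-44\right) + \frac{51}{-44}\right) - \frac{839230139}{332072358} = \left(106 - 88 + 51 \left(- \frac{1}{44}\right)\right) - \frac{839230139}{332072358} = \left(106 - 88 - \frac{51}{44}\right) - \frac{839230139}{332072358} = \frac{741}{44} - \frac{839230139}{332072358} = \frac{104569745581}{7305591876}$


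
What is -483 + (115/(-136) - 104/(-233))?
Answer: -15317955/31688 ≈ -483.40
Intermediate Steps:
-483 + (115/(-136) - 104/(-233)) = -483 + (115*(-1/136) - 104*(-1/233)) = -483 + (-115/136 + 104/233) = -483 - 12651/31688 = -15317955/31688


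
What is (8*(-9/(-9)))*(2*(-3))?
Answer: -48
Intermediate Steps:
(8*(-9/(-9)))*(2*(-3)) = (8*(-9*(-⅑)))*(-6) = (8*1)*(-6) = 8*(-6) = -48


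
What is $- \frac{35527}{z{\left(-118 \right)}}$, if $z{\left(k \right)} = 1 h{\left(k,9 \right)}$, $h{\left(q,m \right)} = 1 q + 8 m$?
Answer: $\frac{35527}{46} \approx 772.33$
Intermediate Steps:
$h{\left(q,m \right)} = q + 8 m$
$z{\left(k \right)} = 72 + k$ ($z{\left(k \right)} = 1 \left(k + 8 \cdot 9\right) = 1 \left(k + 72\right) = 1 \left(72 + k\right) = 72 + k$)
$- \frac{35527}{z{\left(-118 \right)}} = - \frac{35527}{72 - 118} = - \frac{35527}{-46} = \left(-35527\right) \left(- \frac{1}{46}\right) = \frac{35527}{46}$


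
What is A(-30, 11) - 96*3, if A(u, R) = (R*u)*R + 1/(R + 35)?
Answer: -180227/46 ≈ -3918.0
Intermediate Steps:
A(u, R) = 1/(35 + R) + u*R² (A(u, R) = u*R² + 1/(35 + R) = 1/(35 + R) + u*R²)
A(-30, 11) - 96*3 = (1 - 30*11³ + 35*(-30)*11²)/(35 + 11) - 96*3 = (1 - 30*1331 + 35*(-30)*121)/46 - 1*288 = (1 - 39930 - 127050)/46 - 288 = (1/46)*(-166979) - 288 = -166979/46 - 288 = -180227/46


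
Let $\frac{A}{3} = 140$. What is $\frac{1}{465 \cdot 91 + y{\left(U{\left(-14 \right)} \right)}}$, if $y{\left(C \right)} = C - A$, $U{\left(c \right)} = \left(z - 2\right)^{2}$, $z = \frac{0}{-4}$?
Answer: $\frac{1}{41899} \approx 2.3867 \cdot 10^{-5}$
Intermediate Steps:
$A = 420$ ($A = 3 \cdot 140 = 420$)
$z = 0$ ($z = 0 \left(- \frac{1}{4}\right) = 0$)
$U{\left(c \right)} = 4$ ($U{\left(c \right)} = \left(0 - 2\right)^{2} = \left(-2\right)^{2} = 4$)
$y{\left(C \right)} = -420 + C$ ($y{\left(C \right)} = C - 420 = -420 + C$)
$\frac{1}{465 \cdot 91 + y{\left(U{\left(-14 \right)} \right)}} = \frac{1}{465 \cdot 91 + \left(-420 + 4\right)} = \frac{1}{42315 - 416} = \frac{1}{41899}$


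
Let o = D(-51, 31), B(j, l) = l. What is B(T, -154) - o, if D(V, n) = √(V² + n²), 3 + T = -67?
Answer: -154 - √3562 ≈ -213.68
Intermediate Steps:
T = -70 (T = -3 - 67 = -70)
o = √3562 (o = √((-51)² + 31²) = √(2601 + 961) = √3562 ≈ 59.682)
B(T, -154) - o = -154 - √3562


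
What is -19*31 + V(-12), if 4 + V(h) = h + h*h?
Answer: -461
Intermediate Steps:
V(h) = -4 + h + h² (V(h) = -4 + (h + h*h) = -4 + (h + h²) = -4 + h + h²)
-19*31 + V(-12) = -19*31 + (-4 - 12 + (-12)²) = -589 + (-4 - 12 + 144) = -589 + 128 = -461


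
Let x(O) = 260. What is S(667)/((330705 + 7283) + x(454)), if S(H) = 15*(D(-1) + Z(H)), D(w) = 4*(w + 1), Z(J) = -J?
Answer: -10005/338248 ≈ -0.029579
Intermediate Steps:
D(w) = 4 + 4*w (D(w) = 4*(1 + w) = 4 + 4*w)
S(H) = -15*H (S(H) = 15*((4 + 4*(-1)) - H) = 15*((4 - 4) - H) = 15*(0 - H) = 15*(-H) = -15*H)
S(667)/((330705 + 7283) + x(454)) = (-15*667)/((330705 + 7283) + 260) = -10005/(337988 + 260) = -10005/338248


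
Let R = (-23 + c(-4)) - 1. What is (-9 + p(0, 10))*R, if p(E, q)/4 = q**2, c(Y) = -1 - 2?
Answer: -10557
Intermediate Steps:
c(Y) = -3
p(E, q) = 4*q**2
R = -27 (R = (-23 - 3) - 1 = -26 - 1 = -27)
(-9 + p(0, 10))*R = (-9 + 4*10**2)*(-27) = (-9 + 4*100)*(-27) = (-9 + 400)*(-27) = 391*(-27) = -10557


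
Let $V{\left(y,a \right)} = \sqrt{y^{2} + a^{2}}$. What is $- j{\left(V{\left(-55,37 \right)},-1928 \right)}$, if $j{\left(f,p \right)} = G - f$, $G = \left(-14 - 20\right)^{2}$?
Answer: $-1156 + 13 \sqrt{26} \approx -1089.7$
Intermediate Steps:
$V{\left(y,a \right)} = \sqrt{a^{2} + y^{2}}$
$G = 1156$ ($G = \left(-14 - 20\right)^{2} = \left(-34\right)^{2} = 1156$)
$j{\left(f,p \right)} = 1156 - f$
$- j{\left(V{\left(-55,37 \right)},-1928 \right)} = - (1156 - \sqrt{37^{2} + \left(-55\right)^{2}}) = - (1156 - \sqrt{1369 + 3025}) = - (1156 - \sqrt{4394}) = - (1156 - 13 \sqrt{26}) = -1156 + 13 \sqrt{26}$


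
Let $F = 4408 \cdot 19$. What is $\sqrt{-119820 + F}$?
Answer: $2 i \sqrt{9017} \approx 189.92 i$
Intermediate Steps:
$F = 83752$
$\sqrt{-119820 + F} = \sqrt{-119820 + 83752} = \sqrt{-36068} = 2 i \sqrt{9017}$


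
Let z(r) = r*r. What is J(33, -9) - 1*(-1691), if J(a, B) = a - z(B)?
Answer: 1643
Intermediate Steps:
z(r) = r**2
J(a, B) = a - B**2
J(33, -9) - 1*(-1691) = (33 - 1*(-9)**2) - 1*(-1691) = (33 - 1*81) + 1691 = (33 - 81) + 1691 = -48 + 1691 = 1643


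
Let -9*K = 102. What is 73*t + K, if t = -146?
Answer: -32008/3 ≈ -10669.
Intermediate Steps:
K = -34/3 (K = -1/9*102 = -34/3 ≈ -11.333)
73*t + K = 73*(-146) - 34/3 = -10658 - 34/3 = -32008/3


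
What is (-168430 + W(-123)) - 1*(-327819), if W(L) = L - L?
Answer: 159389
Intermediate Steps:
W(L) = 0
(-168430 + W(-123)) - 1*(-327819) = (-168430 + 0) - 1*(-327819) = -168430 + 327819 = 159389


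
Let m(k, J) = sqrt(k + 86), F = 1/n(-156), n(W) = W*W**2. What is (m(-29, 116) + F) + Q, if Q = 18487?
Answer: 70184342591/3796416 + sqrt(57) ≈ 18495.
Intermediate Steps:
n(W) = W**3
F = -1/3796416 (F = 1/((-156)**3) = 1/(-3796416) = -1/3796416 ≈ -2.6341e-7)
m(k, J) = sqrt(86 + k)
(m(-29, 116) + F) + Q = (sqrt(86 - 29) - 1/3796416) + 18487 = (sqrt(57) - 1/3796416) + 18487 = (-1/3796416 + sqrt(57)) + 18487 = 70184342591/3796416 + sqrt(57)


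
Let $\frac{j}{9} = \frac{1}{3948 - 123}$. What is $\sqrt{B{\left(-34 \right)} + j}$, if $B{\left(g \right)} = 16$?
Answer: $\frac{\sqrt{115617}}{85} \approx 4.0003$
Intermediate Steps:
$j = \frac{1}{425}$ ($j = \frac{9}{3948 - 123} = \frac{9}{3825} = 9 \cdot \frac{1}{3825} = \frac{1}{425} \approx 0.0023529$)
$\sqrt{B{\left(-34 \right)} + j} = \sqrt{16 + \frac{1}{425}} = \sqrt{\frac{6801}{425}} = \frac{\sqrt{115617}}{85}$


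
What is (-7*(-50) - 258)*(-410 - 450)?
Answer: -79120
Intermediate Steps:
(-7*(-50) - 258)*(-410 - 450) = (350 - 258)*(-860) = 92*(-860) = -79120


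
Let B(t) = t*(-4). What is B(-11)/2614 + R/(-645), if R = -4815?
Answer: 420493/56201 ≈ 7.4819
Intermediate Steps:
B(t) = -4*t
B(-11)/2614 + R/(-645) = -4*(-11)/2614 - 4815/(-645) = 44*(1/2614) - 4815*(-1/645) = 22/1307 + 321/43 = 420493/56201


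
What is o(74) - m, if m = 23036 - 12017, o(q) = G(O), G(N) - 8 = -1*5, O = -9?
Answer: -11016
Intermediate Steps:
G(N) = 3 (G(N) = 8 - 1*5 = 8 - 5 = 3)
o(q) = 3
m = 11019
o(74) - m = 3 - 1*11019 = 3 - 11019 = -11016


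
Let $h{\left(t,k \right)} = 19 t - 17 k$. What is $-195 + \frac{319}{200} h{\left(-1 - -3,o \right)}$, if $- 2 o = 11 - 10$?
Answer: $- \frac{48333}{400} \approx -120.83$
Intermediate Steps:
$o = - \frac{1}{2}$ ($o = - \frac{11 - 10}{2} = \left(- \frac{1}{2}\right) 1 = - \frac{1}{2} \approx -0.5$)
$h{\left(t,k \right)} = - 17 k + 19 t$
$-195 + \frac{319}{200} h{\left(-1 - -3,o \right)} = -195 + \frac{319}{200} \left(\left(-17\right) \left(- \frac{1}{2}\right) + 19 \left(-1 - -3\right)\right) = -195 + 319 \cdot \frac{1}{200} \left(\frac{17}{2} + 19 \left(-1 + 3\right)\right) = -195 + \frac{319 \left(\frac{17}{2} + 19 \cdot 2\right)}{200} = -195 + \frac{319 \left(\frac{17}{2} + 38\right)}{200} = -195 + \frac{319}{200} \cdot \frac{93}{2} = -195 + \frac{29667}{400} = - \frac{48333}{400}$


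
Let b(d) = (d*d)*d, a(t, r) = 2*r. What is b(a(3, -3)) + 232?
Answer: 16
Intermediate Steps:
b(d) = d³ (b(d) = d²*d = d³)
b(a(3, -3)) + 232 = (2*(-3))³ + 232 = (-6)³ + 232 = -216 + 232 = 16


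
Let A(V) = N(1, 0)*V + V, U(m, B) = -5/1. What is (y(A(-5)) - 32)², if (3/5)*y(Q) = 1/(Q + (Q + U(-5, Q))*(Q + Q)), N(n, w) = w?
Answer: 3323329/3249 ≈ 1022.9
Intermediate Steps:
U(m, B) = -5 (U(m, B) = -5*1 = -5)
A(V) = V (A(V) = 0*V + V = 0 + V = V)
y(Q) = 5/(3*(Q + 2*Q*(-5 + Q))) (y(Q) = 5/(3*(Q + (Q - 5)*(Q + Q))) = 5/(3*(Q + (-5 + Q)*(2*Q))) = 5/(3*(Q + 2*Q*(-5 + Q))))
(y(A(-5)) - 32)² = ((5/3)/(-5*(-9 + 2*(-5))) - 32)² = ((5/3)*(-⅕)/(-9 - 10) - 32)² = ((5/3)*(-⅕)/(-19) - 32)² = ((5/3)*(-⅕)*(-1/19) - 32)² = (1/57 - 32)² = (-1823/57)² = 3323329/3249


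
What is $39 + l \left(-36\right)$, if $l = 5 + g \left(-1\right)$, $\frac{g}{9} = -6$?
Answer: $-2085$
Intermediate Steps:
$g = -54$ ($g = 9 \left(-6\right) = -54$)
$l = 59$ ($l = 5 - -54 = 5 + 54 = 59$)
$39 + l \left(-36\right) = 39 + 59 \left(-36\right) = 39 - 2124 = -2085$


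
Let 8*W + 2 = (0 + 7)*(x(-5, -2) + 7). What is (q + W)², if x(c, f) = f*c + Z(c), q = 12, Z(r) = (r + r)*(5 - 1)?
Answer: 4489/64 ≈ 70.141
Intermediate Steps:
Z(r) = 8*r (Z(r) = (2*r)*4 = 8*r)
x(c, f) = 8*c + c*f (x(c, f) = f*c + 8*c = c*f + 8*c = 8*c + c*f)
W = -163/8 (W = -¼ + ((0 + 7)*(-5*(8 - 2) + 7))/8 = -¼ + (7*(-5*6 + 7))/8 = -¼ + (7*(-30 + 7))/8 = -¼ + (7*(-23))/8 = -¼ + (⅛)*(-161) = -¼ - 161/8 = -163/8 ≈ -20.375)
(q + W)² = (12 - 163/8)² = (-67/8)² = 4489/64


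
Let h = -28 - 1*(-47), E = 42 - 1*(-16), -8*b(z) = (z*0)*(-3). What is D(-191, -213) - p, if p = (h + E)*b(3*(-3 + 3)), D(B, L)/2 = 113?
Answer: 226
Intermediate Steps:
D(B, L) = 226 (D(B, L) = 2*113 = 226)
b(z) = 0 (b(z) = -z*0*(-3)/8 = -0*(-3) = -1/8*0 = 0)
E = 58 (E = 42 + 16 = 58)
h = 19 (h = -28 + 47 = 19)
p = 0 (p = (19 + 58)*0 = 77*0 = 0)
D(-191, -213) - p = 226 - 1*0 = 226 + 0 = 226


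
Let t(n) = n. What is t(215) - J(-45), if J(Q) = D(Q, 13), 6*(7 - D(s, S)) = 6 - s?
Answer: 433/2 ≈ 216.50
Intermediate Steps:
D(s, S) = 6 + s/6 (D(s, S) = 7 - (6 - s)/6 = 7 + (-1 + s/6) = 6 + s/6)
J(Q) = 6 + Q/6
t(215) - J(-45) = 215 - (6 + (⅙)*(-45)) = 215 - (6 - 15/2) = 215 - 1*(-3/2) = 215 + 3/2 = 433/2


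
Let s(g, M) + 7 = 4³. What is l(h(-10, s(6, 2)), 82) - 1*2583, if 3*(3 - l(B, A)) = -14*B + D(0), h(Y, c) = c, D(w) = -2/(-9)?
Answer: -62480/27 ≈ -2314.1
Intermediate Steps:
s(g, M) = 57 (s(g, M) = -7 + 4³ = -7 + 64 = 57)
D(w) = 2/9 (D(w) = -2*(-⅑) = 2/9)
l(B, A) = 79/27 + 14*B/3 (l(B, A) = 3 - (-14*B + 2/9)/3 = 3 - (2/9 - 14*B)/3 = 3 + (-2/27 + 14*B/3) = 79/27 + 14*B/3)
l(h(-10, s(6, 2)), 82) - 1*2583 = (79/27 + (14/3)*57) - 1*2583 = (79/27 + 266) - 2583 = 7261/27 - 2583 = -62480/27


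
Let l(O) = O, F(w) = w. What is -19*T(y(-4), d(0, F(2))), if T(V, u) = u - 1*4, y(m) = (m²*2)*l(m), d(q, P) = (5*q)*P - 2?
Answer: 114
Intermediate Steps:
d(q, P) = -2 + 5*P*q (d(q, P) = 5*P*q - 2 = -2 + 5*P*q)
y(m) = 2*m³ (y(m) = (m²*2)*m = (2*m²)*m = 2*m³)
T(V, u) = -4 + u (T(V, u) = u - 4 = -4 + u)
-19*T(y(-4), d(0, F(2))) = -19*(-4 + (-2 + 5*2*0)) = -19*(-4 + (-2 + 0)) = -19*(-4 - 2) = -19*(-6) = 114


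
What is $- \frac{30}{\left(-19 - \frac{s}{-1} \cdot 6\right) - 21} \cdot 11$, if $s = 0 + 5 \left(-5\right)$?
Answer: $\frac{33}{19} \approx 1.7368$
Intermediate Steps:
$s = -25$ ($s = 0 - 25 = -25$)
$- \frac{30}{\left(-19 - \frac{s}{-1} \cdot 6\right) - 21} \cdot 11 = - \frac{30}{\left(-19 - \frac{1}{-1} \left(-25\right) 6\right) - 21} \cdot 11 = - \frac{30}{\left(-19 - \left(-1\right) \left(-25\right) 6\right) - 21} \cdot 11 = - \frac{30}{\left(-19 - 25 \cdot 6\right) - 21} \cdot 11 = - \frac{30}{\left(-19 - 150\right) - 21} \cdot 11 = - \frac{30}{-169 - 21} \cdot 11 = - \frac{30}{-190} \cdot 11 = \left(-30\right) \left(- \frac{1}{190}\right) 11 = \frac{3}{19} \cdot 11 = \frac{33}{19}$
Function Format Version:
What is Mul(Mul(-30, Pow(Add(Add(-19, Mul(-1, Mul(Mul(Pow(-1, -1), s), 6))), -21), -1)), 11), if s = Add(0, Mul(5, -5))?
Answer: Rational(33, 19) ≈ 1.7368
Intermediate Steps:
s = -25 (s = Add(0, -25) = -25)
Mul(Mul(-30, Pow(Add(Add(-19, Mul(-1, Mul(Mul(Pow(-1, -1), s), 6))), -21), -1)), 11) = Mul(Mul(-30, Pow(Add(Add(-19, Mul(-1, Mul(Mul(Pow(-1, -1), -25), 6))), -21), -1)), 11) = Mul(Mul(-30, Pow(Add(Add(-19, Mul(-1, Mul(Mul(-1, -25), 6))), -21), -1)), 11) = Mul(Mul(-30, Pow(Add(Add(-19, Mul(-1, Mul(25, 6))), -21), -1)), 11) = Mul(Mul(-30, Pow(Add(Add(-19, Mul(-1, 150)), -21), -1)), 11) = Mul(Mul(-30, Pow(Add(Add(-19, -150), -21), -1)), 11) = Mul(Mul(-30, Pow(Add(-169, -21), -1)), 11) = Mul(Mul(-30, Pow(-190, -1)), 11) = Mul(Mul(-30, Rational(-1, 190)), 11) = Mul(Rational(3, 19), 11) = Rational(33, 19)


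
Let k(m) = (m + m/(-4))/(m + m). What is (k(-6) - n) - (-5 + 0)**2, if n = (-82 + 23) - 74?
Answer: 867/8 ≈ 108.38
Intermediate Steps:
n = -133 (n = -59 - 74 = -133)
k(m) = 3/8 (k(m) = (m + m*(-1/4))/((2*m)) = (m - m/4)*(1/(2*m)) = (3*m/4)*(1/(2*m)) = 3/8)
(k(-6) - n) - (-5 + 0)**2 = (3/8 - 1*(-133)) - (-5 + 0)**2 = (3/8 + 133) - 1*(-5)**2 = 1067/8 - 1*25 = 1067/8 - 25 = 867/8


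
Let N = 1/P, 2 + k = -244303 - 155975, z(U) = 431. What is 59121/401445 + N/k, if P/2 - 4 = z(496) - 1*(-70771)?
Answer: 74892742479047/508538708886560 ≈ 0.14727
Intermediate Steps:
k = -400280 (k = -2 + (-244303 - 155975) = -2 - 400278 = -400280)
P = 142412 (P = 8 + 2*(431 - 1*(-70771)) = 8 + 2*(431 + 70771) = 8 + 2*71202 = 8 + 142404 = 142412)
N = 1/142412 ≈ 7.0219e-6
59121/401445 + N/k = 59121/401445 + (1/142412)/(-400280) = 59121*(1/401445) + (1/142412)*(-1/400280) = 6569/44605 - 1/57004675360 = 74892742479047/508538708886560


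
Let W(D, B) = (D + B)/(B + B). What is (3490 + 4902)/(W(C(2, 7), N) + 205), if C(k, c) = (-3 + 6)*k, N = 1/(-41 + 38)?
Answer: 16784/393 ≈ 42.707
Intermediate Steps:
N = -1/3 (N = 1/(-3) = -1/3 ≈ -0.33333)
C(k, c) = 3*k
W(D, B) = (B + D)/(2*B) (W(D, B) = (B + D)/((2*B)) = (B + D)*(1/(2*B)) = (B + D)/(2*B))
(3490 + 4902)/(W(C(2, 7), N) + 205) = (3490 + 4902)/((-1/3 + 3*2)/(2*(-1/3)) + 205) = 8392/((1/2)*(-3)*(-1/3 + 6) + 205) = 8392/((1/2)*(-3)*(17/3) + 205) = 8392/(-17/2 + 205) = 8392/(393/2) = 8392*(2/393) = 16784/393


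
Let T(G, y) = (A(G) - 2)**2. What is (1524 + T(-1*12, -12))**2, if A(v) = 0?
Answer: 2334784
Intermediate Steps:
T(G, y) = 4 (T(G, y) = (0 - 2)**2 = (-2)**2 = 4)
(1524 + T(-1*12, -12))**2 = (1524 + 4)**2 = 1528**2 = 2334784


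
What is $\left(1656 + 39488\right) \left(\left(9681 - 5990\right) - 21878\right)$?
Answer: $-748285928$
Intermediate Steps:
$\left(1656 + 39488\right) \left(\left(9681 - 5990\right) - 21878\right) = 41144 \left(\left(9681 - 5990\right) - 21878\right) = 41144 \left(3691 - 21878\right) = 41144 \left(-18187\right) = -748285928$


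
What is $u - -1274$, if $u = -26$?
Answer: $1248$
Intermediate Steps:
$u - -1274 = -26 - -1274 = -26 + 1274 = 1248$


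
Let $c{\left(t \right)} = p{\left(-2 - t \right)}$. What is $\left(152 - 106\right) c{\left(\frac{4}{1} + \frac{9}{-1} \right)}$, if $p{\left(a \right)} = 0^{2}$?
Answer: $0$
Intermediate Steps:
$p{\left(a \right)} = 0$
$c{\left(t \right)} = 0$
$\left(152 - 106\right) c{\left(\frac{4}{1} + \frac{9}{-1} \right)} = \left(152 - 106\right) 0 = 46 \cdot 0 = 0$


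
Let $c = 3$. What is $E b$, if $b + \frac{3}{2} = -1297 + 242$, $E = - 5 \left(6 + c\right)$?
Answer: $\frac{95085}{2} \approx 47543.0$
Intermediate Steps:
$E = -45$ ($E = - 5 \left(6 + 3\right) = \left(-5\right) 9 = -45$)
$b = - \frac{2113}{2}$ ($b = - \frac{3}{2} + \left(-1297 + 242\right) = - \frac{3}{2} - 1055 = - \frac{2113}{2} \approx -1056.5$)
$E b = \left(-45\right) \left(- \frac{2113}{2}\right) = \frac{95085}{2}$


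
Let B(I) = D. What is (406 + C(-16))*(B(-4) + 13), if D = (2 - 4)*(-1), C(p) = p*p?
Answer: 9930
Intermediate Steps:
C(p) = p**2
D = 2 (D = -2*(-1) = 2)
B(I) = 2
(406 + C(-16))*(B(-4) + 13) = (406 + (-16)**2)*(2 + 13) = (406 + 256)*15 = 662*15 = 9930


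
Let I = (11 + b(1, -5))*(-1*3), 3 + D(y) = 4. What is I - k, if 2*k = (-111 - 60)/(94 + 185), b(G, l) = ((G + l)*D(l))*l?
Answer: -5747/62 ≈ -92.694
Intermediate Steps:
D(y) = 1 (D(y) = -3 + 4 = 1)
b(G, l) = l*(G + l) (b(G, l) = ((G + l)*1)*l = (G + l)*l = l*(G + l))
k = -19/62 (k = ((-111 - 60)/(94 + 185))/2 = (-171/279)/2 = (-171*1/279)/2 = (1/2)*(-19/31) = -19/62 ≈ -0.30645)
I = -93 (I = (11 - 5*(1 - 5))*(-1*3) = (11 - 5*(-4))*(-3) = (11 + 20)*(-3) = 31*(-3) = -93)
I - k = -93 - 1*(-19/62) = -93 + 19/62 = -5747/62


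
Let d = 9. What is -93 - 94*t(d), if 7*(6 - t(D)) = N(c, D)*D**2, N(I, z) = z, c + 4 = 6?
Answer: 63927/7 ≈ 9132.4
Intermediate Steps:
c = 2 (c = -4 + 6 = 2)
t(D) = 6 - D**3/7 (t(D) = 6 - D*D**2/7 = 6 - D**3/7)
-93 - 94*t(d) = -93 - 94*(6 - 1/7*9**3) = -93 - 94*(6 - 1/7*729) = -93 - 94*(6 - 729/7) = -93 - 94*(-687/7) = -93 + 64578/7 = 63927/7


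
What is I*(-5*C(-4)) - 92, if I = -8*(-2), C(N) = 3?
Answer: -332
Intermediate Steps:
I = 16
I*(-5*C(-4)) - 92 = 16*(-5*3) - 92 = 16*(-15) - 92 = -240 - 92 = -332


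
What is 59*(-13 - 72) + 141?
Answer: -4874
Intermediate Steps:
59*(-13 - 72) + 141 = 59*(-85) + 141 = -5015 + 141 = -4874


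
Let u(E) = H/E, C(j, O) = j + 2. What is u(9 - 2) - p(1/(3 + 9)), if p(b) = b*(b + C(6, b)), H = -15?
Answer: -2839/1008 ≈ -2.8165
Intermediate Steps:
C(j, O) = 2 + j
u(E) = -15/E
p(b) = b*(8 + b) (p(b) = b*(b + (2 + 6)) = b*(b + 8) = b*(8 + b))
u(9 - 2) - p(1/(3 + 9)) = -15/(9 - 2) - (8 + 1/(3 + 9))/(3 + 9) = -15/7 - (8 + 1/12)/12 = -15*⅐ - (8 + 1/12)/12 = -15/7 - 97/(12*12) = -15/7 - 1*97/144 = -15/7 - 97/144 = -2839/1008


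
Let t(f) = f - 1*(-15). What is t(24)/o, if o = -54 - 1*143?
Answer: -39/197 ≈ -0.19797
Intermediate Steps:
t(f) = 15 + f (t(f) = f + 15 = 15 + f)
o = -197 (o = -54 - 143 = -197)
t(24)/o = (15 + 24)/(-197) = 39*(-1/197) = -39/197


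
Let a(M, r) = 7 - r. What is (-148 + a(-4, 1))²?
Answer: 20164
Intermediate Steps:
(-148 + a(-4, 1))² = (-148 + (7 - 1*1))² = (-148 + (7 - 1))² = (-148 + 6)² = (-142)² = 20164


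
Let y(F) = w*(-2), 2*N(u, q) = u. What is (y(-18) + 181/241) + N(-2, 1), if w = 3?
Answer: -1506/241 ≈ -6.2490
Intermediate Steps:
N(u, q) = u/2
y(F) = -6 (y(F) = 3*(-2) = -6)
(y(-18) + 181/241) + N(-2, 1) = (-6 + 181/241) + (1/2)*(-2) = (-6 + 181*(1/241)) - 1 = (-6 + 181/241) - 1 = -1265/241 - 1 = -1506/241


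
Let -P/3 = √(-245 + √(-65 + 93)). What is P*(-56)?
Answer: 168*√(-245 + 2*√7) ≈ 2601.1*I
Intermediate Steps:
P = -3*√(-245 + 2*√7) (P = -3*√(-245 + √(-65 + 93)) = -3*√(-245 + √28) = -3*√(-245 + 2*√7) ≈ -46.448*I)
P*(-56) = -3*I*√(245 - 2*√7)*(-56) = 168*I*√(245 - 2*√7)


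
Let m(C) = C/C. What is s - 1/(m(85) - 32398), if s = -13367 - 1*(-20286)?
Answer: 224154844/32397 ≈ 6919.0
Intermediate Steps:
m(C) = 1
s = 6919 (s = -13367 + 20286 = 6919)
s - 1/(m(85) - 32398) = 6919 - 1/(1 - 32398) = 6919 - 1/(-32397) = 6919 - 1*(-1/32397) = 6919 + 1/32397 = 224154844/32397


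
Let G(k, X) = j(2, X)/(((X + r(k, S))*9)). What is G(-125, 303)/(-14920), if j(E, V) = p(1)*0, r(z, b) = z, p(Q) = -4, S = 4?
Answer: 0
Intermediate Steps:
j(E, V) = 0 (j(E, V) = -4*0 = 0)
G(k, X) = 0 (G(k, X) = 0/(((X + k)*9)) = 0/(9*X + 9*k) = 0)
G(-125, 303)/(-14920) = 0/(-14920) = 0*(-1/14920) = 0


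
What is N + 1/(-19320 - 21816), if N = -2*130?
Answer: -10695361/41136 ≈ -260.00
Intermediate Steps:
N = -260
N + 1/(-19320 - 21816) = -260 + 1/(-19320 - 21816) = -260 + 1/(-41136) = -260 - 1/41136 = -10695361/41136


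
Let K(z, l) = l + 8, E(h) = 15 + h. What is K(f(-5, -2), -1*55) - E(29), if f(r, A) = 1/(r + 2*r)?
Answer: -91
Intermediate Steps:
f(r, A) = 1/(3*r)
K(z, l) = 8 + l
K(f(-5, -2), -1*55) - E(29) = (8 - 1*55) - (15 + 29) = (8 - 55) - 1*44 = -47 - 44 = -91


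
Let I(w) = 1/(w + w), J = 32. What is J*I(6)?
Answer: 8/3 ≈ 2.6667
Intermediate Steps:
I(w) = 1/(2*w)
J*I(6) = 32*((½)/6) = 32*((½)*(⅙)) = 32*(1/12) = 8/3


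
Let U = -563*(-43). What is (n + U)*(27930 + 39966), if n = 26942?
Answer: 3472948296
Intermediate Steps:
U = 24209
(n + U)*(27930 + 39966) = (26942 + 24209)*(27930 + 39966) = 51151*67896 = 3472948296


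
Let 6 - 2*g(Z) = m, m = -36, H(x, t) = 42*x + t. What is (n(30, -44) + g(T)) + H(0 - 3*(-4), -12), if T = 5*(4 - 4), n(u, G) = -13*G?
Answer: 1085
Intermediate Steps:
H(x, t) = t + 42*x
T = 0 (T = 5*0 = 0)
g(Z) = 21 (g(Z) = 3 - 1/2*(-36) = 3 + 18 = 21)
(n(30, -44) + g(T)) + H(0 - 3*(-4), -12) = (-13*(-44) + 21) + (-12 + 42*(0 - 3*(-4))) = (572 + 21) + (-12 + 42*(0 + 12)) = 593 + (-12 + 42*12) = 593 + (-12 + 504) = 593 + 492 = 1085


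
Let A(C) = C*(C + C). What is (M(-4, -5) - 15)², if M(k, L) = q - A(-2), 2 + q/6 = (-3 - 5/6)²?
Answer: 101761/36 ≈ 2826.7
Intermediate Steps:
q = 457/6 (q = -12 + 6*(-3 - 5/6)² = -12 + 6*(-3 - 5*⅙)² = -12 + 6*(-3 - ⅚)² = -12 + 6*(-23/6)² = -12 + 6*(529/36) = -12 + 529/6 = 457/6 ≈ 76.167)
A(C) = 2*C² (A(C) = C*(2*C) = 2*C²)
M(k, L) = 409/6 (M(k, L) = 457/6 - 2*(-2)² = 457/6 - 2*4 = 457/6 - 1*8 = 457/6 - 8 = 409/6)
(M(-4, -5) - 15)² = (409/6 - 15)² = (319/6)² = 101761/36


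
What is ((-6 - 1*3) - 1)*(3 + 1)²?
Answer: -160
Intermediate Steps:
((-6 - 1*3) - 1)*(3 + 1)² = ((-6 - 3) - 1)*4² = (-9 - 1)*16 = -10*16 = -160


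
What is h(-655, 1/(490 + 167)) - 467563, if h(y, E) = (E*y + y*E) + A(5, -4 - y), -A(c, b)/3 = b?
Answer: -308473322/657 ≈ -4.6952e+5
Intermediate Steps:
A(c, b) = -3*b
h(y, E) = 12 + 3*y + 2*E*y (h(y, E) = (E*y + y*E) - 3*(-4 - y) = (E*y + E*y) + (12 + 3*y) = 2*E*y + (12 + 3*y) = 12 + 3*y + 2*E*y)
h(-655, 1/(490 + 167)) - 467563 = (12 + 3*(-655) + 2*(-655)/(490 + 167)) - 467563 = (12 - 1965 + 2*(-655)/657) - 467563 = (12 - 1965 + 2*(1/657)*(-655)) - 467563 = (12 - 1965 - 1310/657) - 467563 = -1284431/657 - 467563 = -308473322/657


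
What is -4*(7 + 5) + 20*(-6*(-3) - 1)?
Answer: 292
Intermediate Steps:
-4*(7 + 5) + 20*(-6*(-3) - 1) = -4*12 + 20*(18 - 1) = -48 + 20*17 = -48 + 340 = 292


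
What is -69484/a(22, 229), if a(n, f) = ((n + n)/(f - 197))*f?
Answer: -555872/2519 ≈ -220.67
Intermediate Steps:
a(n, f) = 2*f*n/(-197 + f) (a(n, f) = ((2*n)/(-197 + f))*f = (2*n/(-197 + f))*f = 2*f*n/(-197 + f))
-69484/a(22, 229) = -69484/(2*229*22/(-197 + 229)) = -69484/(2*229*22/32) = -69484/(2*229*22*(1/32)) = -69484/2519/8 = -69484*8/2519 = -555872/2519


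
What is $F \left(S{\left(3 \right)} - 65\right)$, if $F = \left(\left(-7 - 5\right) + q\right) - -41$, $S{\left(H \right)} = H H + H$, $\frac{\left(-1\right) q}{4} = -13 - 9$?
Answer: $-6201$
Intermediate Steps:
$q = 88$ ($q = - 4 \left(-13 - 9\right) = \left(-4\right) \left(-22\right) = 88$)
$S{\left(H \right)} = H + H^{2}$ ($S{\left(H \right)} = H^{2} + H = H + H^{2}$)
$F = 117$ ($F = \left(\left(-7 - 5\right) + 88\right) - -41 = \left(-12 + 88\right) + 41 = 76 + 41 = 117$)
$F \left(S{\left(3 \right)} - 65\right) = 117 \left(3 \left(1 + 3\right) - 65\right) = 117 \left(3 \cdot 4 - 65\right) = 117 \left(12 - 65\right) = 117 \left(-53\right) = -6201$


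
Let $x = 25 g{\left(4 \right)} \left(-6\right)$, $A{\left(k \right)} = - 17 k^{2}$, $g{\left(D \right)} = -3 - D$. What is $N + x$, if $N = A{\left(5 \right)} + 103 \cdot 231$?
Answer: $24418$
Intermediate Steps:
$x = 1050$ ($x = 25 \left(-3 - 4\right) \left(-6\right) = 25 \left(-7\right) \left(-6\right) = \left(-175\right) \left(-6\right) = 1050$)
$N = 23368$ ($N = - 17 \cdot 5^{2} + 103 \cdot 231 = \left(-17\right) 25 + 23793 = -425 + 23793 = 23368$)
$N + x = 23368 + 1050 = 24418$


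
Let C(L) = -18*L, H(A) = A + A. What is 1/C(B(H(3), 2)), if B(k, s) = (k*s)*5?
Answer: -1/1080 ≈ -0.00092593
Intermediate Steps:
H(A) = 2*A
B(k, s) = 5*k*s
1/C(B(H(3), 2)) = 1/(-90*2*3*2) = 1/(-90*6*2) = 1/(-18*60) = 1/(-1080) = -1/1080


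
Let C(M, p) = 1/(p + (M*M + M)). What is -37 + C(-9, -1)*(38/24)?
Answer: -31505/852 ≈ -36.978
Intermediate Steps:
C(M, p) = 1/(M + p + M²) (C(M, p) = 1/(p + (M² + M)) = 1/(p + (M + M²)) = 1/(M + p + M²))
-37 + C(-9, -1)*(38/24) = -37 + (38/24)/(-9 - 1 + (-9)²) = -37 + (38*(1/24))/(-9 - 1 + 81) = -37 + (19/12)/71 = -37 + (1/71)*(19/12) = -37 + 19/852 = -31505/852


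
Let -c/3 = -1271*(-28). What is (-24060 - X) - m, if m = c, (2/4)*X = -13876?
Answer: 110456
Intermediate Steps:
X = -27752 (X = 2*(-13876) = -27752)
c = -106764 (c = -(-3813)*(-28) = -3*35588 = -106764)
m = -106764
(-24060 - X) - m = (-24060 - 1*(-27752)) - 1*(-106764) = (-24060 + 27752) + 106764 = 3692 + 106764 = 110456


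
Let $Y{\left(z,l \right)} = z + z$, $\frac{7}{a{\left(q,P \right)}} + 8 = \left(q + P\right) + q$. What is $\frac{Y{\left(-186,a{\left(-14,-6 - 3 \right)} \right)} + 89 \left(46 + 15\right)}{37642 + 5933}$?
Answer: $\frac{5057}{43575} \approx 0.11605$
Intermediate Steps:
$a{\left(q,P \right)} = \frac{7}{-8 + P + 2 q}$ ($a{\left(q,P \right)} = \frac{7}{-8 + \left(\left(q + P\right) + q\right)} = \frac{7}{-8 + \left(\left(P + q\right) + q\right)} = \frac{7}{-8 + \left(P + 2 q\right)} = \frac{7}{-8 + P + 2 q}$)
$Y{\left(z,l \right)} = 2 z$
$\frac{Y{\left(-186,a{\left(-14,-6 - 3 \right)} \right)} + 89 \left(46 + 15\right)}{37642 + 5933} = \frac{2 \left(-186\right) + 89 \left(46 + 15\right)}{37642 + 5933} = \frac{-372 + 89 \cdot 61}{43575} = \left(-372 + 5429\right) \frac{1}{43575} = 5057 \cdot \frac{1}{43575} = \frac{5057}{43575}$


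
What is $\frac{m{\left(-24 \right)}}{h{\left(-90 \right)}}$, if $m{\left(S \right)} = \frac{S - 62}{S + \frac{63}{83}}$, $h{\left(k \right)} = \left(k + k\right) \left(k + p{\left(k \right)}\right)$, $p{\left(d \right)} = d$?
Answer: $\frac{3569}{31249800} \approx 0.00011421$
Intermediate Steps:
$h{\left(k \right)} = 4 k^{2}$ ($h{\left(k \right)} = \left(k + k\right) \left(k + k\right) = 2 k 2 k = 4 k^{2}$)
$m{\left(S \right)} = \frac{-62 + S}{\frac{63}{83} + S}$ ($m{\left(S \right)} = \frac{-62 + S}{S + 63 \cdot \frac{1}{83}} = \frac{-62 + S}{S + \frac{63}{83}} = \frac{-62 + S}{\frac{63}{83} + S}$)
$\frac{m{\left(-24 \right)}}{h{\left(-90 \right)}} = \frac{83 \frac{1}{63 + 83 \left(-24\right)} \left(-62 - 24\right)}{4 \left(-90\right)^{2}} = \frac{83 \frac{1}{63 - 1992} \left(-86\right)}{4 \cdot 8100} = \frac{83 \frac{1}{-1929} \left(-86\right)}{32400} = 83 \left(- \frac{1}{1929}\right) \left(-86\right) \frac{1}{32400} = \frac{7138}{1929} \cdot \frac{1}{32400} = \frac{3569}{31249800}$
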